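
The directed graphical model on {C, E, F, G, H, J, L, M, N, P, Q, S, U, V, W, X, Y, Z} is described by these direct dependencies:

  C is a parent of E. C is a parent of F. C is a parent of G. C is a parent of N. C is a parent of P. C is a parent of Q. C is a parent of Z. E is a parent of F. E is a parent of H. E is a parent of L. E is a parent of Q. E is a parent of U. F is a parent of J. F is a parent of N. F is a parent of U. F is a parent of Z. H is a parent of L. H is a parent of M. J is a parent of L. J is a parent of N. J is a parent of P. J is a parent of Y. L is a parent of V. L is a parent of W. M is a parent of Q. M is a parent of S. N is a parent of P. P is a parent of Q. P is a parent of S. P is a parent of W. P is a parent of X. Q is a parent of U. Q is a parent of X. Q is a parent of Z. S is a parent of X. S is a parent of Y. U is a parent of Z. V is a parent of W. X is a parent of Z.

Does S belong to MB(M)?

Yes

S is a child of M.
So S ∈ MB(M).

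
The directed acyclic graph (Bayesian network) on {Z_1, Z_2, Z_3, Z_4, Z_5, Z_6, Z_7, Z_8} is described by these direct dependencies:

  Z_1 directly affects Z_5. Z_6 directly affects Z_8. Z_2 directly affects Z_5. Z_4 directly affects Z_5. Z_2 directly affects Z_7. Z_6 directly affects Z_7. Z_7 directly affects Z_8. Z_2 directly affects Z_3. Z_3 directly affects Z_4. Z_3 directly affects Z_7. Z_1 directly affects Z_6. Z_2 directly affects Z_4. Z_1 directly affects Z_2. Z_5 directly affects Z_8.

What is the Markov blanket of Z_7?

{Z_2, Z_3, Z_5, Z_6, Z_8}

A node's Markov blanket = Pa ∪ Ch ∪ (parents of Ch other than the node itself).
Z_7 has child Z_8.
Z_7's parents: Z_2, Z_3, Z_6.
Other parents of Z_7's children:
  Z_8: Z_5, Z_6
So the Markov blanket of Z_7 is {Z_2, Z_3, Z_5, Z_6, Z_8}.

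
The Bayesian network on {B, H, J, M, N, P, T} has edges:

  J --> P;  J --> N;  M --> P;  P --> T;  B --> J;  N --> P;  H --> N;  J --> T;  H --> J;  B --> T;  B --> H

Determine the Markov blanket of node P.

A node's Markov blanket = Pa ∪ Ch ∪ (parents of Ch other than the node itself).
Pa(P) = {J, M, N}.
Ch(P) = {T}.
Other parents of P's children:
  T: B, J
So the Markov blanket of P is {B, J, M, N, T}.

{B, J, M, N, T}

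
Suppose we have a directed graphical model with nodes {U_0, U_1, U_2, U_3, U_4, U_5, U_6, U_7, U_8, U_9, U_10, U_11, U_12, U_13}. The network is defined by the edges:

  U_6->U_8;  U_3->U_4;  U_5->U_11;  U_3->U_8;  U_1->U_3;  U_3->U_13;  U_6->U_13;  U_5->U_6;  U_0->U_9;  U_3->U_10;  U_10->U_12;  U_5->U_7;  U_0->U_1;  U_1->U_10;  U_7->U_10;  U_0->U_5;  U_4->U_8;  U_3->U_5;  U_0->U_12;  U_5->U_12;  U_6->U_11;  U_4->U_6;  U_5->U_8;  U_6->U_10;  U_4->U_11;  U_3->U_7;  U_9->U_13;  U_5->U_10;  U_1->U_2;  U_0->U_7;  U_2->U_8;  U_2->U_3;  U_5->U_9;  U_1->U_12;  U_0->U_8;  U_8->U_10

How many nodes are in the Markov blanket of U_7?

Recall MB(v) = parents ∪ children ∪ spouses, where spouses are the other parents of v's children.
U_7 has parents U_0, U_3, U_5.
U_7's children: U_10.
Co-parents of U_7 (other parents of its children):
  U_10's other parents are U_1, U_3, U_5, U_6, U_8.
MB(U_7) = {U_0, U_1, U_3, U_5, U_6, U_8, U_10}, which has 7 nodes.

7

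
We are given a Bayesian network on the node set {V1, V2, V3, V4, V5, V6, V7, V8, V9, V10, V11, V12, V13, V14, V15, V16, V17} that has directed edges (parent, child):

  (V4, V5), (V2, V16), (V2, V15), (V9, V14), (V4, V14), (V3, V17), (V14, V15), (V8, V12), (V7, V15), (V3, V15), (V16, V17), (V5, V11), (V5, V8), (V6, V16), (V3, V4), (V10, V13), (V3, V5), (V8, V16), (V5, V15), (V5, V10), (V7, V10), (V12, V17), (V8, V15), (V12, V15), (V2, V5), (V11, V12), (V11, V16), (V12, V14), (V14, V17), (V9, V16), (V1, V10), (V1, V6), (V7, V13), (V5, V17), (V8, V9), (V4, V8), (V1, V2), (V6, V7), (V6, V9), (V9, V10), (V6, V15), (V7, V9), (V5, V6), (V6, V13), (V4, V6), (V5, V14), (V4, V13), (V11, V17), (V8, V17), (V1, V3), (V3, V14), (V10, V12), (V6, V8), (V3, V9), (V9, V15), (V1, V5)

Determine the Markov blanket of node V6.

By definition, MB(V6) is built from V6's parents, V6's children, and the co-parents of V6.
Children of V6: V7, V8, V9, V13, V15, V16.
Pa(V6) = {V1, V4, V5}.
For each child, the remaining parents (spouses of V6):
  V7: —
  V8: V4, V5
  V9: V3, V7, V8
  V13: V4, V7, V10
  V15: V2, V3, V5, V7, V8, V9, V12, V14
  V16: V2, V8, V9, V11
MB(V6) = {V1, V2, V3, V4, V5, V7, V8, V9, V10, V11, V12, V13, V14, V15, V16}.

{V1, V2, V3, V4, V5, V7, V8, V9, V10, V11, V12, V13, V14, V15, V16}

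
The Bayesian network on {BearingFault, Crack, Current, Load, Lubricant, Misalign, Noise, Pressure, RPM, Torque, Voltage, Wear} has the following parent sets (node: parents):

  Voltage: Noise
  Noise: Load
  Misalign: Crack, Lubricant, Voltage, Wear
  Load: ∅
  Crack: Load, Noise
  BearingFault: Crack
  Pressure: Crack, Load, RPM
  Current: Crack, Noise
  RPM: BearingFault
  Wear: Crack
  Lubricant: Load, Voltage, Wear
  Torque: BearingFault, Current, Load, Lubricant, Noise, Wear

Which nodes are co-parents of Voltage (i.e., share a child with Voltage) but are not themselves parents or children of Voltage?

Children of Voltage: Lubricant, Misalign.
  Lubricant: Load, Wear
  Misalign: Crack, Lubricant, Wear
Excluding nodes already adjacent to Voltage (Lubricant, Misalign, Noise), the co-parent-only contribution is {Crack, Load, Wear}.

{Crack, Load, Wear}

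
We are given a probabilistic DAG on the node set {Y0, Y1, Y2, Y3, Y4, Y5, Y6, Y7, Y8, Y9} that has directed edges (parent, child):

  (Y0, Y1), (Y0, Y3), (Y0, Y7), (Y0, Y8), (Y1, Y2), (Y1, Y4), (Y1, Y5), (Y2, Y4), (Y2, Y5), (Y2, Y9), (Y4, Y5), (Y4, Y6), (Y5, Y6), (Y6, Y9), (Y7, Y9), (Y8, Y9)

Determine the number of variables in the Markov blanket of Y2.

Parents of Y2: Y1.
Ch(Y2) = {Y4, Y5, Y9}.
For each child, the remaining parents (spouses of Y2):
  parents(Y4) \ {Y2} = {Y1}.
  parents(Y5) \ {Y2} = {Y1, Y4}.
  parents(Y9) \ {Y2} = {Y6, Y7, Y8}.
MB(Y2) = {Y1, Y4, Y5, Y6, Y7, Y8, Y9}, which has 7 nodes.

7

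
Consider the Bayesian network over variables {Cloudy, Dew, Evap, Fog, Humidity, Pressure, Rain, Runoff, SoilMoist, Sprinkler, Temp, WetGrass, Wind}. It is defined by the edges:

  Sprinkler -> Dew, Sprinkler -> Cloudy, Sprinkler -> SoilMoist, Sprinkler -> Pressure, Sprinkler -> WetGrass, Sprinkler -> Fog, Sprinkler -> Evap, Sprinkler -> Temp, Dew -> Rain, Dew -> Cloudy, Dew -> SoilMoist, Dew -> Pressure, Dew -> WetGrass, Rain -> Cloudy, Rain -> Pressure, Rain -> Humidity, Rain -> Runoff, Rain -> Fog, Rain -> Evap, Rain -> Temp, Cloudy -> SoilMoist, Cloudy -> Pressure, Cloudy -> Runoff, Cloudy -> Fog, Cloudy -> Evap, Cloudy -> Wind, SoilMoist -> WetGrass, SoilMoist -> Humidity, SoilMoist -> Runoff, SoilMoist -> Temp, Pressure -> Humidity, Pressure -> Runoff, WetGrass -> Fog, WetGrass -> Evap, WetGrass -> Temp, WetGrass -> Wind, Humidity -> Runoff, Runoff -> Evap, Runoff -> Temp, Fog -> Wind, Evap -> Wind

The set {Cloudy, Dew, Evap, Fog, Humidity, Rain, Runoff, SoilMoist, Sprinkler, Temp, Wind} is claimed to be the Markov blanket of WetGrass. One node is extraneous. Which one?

Pa(WetGrass) = {Dew, SoilMoist, Sprinkler}.
WetGrass's children: Evap, Fog, Temp, Wind.
For each child, the remaining parents (spouses of WetGrass):
  Fog: Cloudy, Rain, Sprinkler
  Evap: Cloudy, Rain, Runoff, Sprinkler
  Temp: Rain, Runoff, SoilMoist, Sprinkler
  Wind: Cloudy, Evap, Fog
MB(WetGrass) = {Cloudy, Dew, Evap, Fog, Rain, Runoff, SoilMoist, Sprinkler, Temp, Wind}.
Humidity is neither a parent, child, nor co-parent of WetGrass, so it does not belong.

Humidity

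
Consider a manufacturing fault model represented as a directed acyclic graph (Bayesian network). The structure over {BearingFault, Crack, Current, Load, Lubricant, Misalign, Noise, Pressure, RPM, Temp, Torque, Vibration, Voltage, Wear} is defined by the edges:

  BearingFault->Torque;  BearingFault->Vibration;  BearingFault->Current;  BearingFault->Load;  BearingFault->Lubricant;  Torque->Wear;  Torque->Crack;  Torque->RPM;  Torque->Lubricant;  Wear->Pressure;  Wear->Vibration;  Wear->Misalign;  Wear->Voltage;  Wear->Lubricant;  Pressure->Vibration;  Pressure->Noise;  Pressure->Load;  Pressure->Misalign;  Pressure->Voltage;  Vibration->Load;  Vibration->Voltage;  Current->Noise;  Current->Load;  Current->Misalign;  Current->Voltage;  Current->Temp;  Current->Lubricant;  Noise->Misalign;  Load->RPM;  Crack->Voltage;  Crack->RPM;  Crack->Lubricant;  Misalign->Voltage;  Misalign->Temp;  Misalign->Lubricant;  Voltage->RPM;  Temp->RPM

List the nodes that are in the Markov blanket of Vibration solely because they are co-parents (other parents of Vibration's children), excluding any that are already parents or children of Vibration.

Children of Vibration: Load, Voltage.
  Load: BearingFault, Current, Pressure
  Voltage: Crack, Current, Misalign, Pressure, Wear
Excluding nodes already adjacent to Vibration (BearingFault, Load, Pressure, Voltage, Wear), the co-parent-only contribution is {Crack, Current, Misalign}.

{Crack, Current, Misalign}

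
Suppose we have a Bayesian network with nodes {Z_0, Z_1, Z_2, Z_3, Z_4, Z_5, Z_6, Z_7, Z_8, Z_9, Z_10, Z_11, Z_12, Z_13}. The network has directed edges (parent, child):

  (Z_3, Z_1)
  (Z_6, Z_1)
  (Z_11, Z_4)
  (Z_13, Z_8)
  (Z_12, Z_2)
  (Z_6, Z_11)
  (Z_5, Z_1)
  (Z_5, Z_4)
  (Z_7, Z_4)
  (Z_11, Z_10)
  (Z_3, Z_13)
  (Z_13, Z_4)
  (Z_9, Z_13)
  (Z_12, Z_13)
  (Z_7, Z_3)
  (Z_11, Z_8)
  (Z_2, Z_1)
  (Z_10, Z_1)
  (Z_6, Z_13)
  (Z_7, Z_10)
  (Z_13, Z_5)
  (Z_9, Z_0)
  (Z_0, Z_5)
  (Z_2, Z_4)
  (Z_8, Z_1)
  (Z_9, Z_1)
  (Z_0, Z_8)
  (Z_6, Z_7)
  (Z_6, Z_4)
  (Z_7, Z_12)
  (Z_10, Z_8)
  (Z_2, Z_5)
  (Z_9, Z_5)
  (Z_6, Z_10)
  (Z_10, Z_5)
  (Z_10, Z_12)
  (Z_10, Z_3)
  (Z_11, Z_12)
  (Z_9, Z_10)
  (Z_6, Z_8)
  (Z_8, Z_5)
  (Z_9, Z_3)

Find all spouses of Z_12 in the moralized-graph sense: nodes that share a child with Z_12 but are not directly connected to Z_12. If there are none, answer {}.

{Z_3, Z_6, Z_9}

Children of Z_12: Z_2, Z_13.
  Z_13: Z_3, Z_6, Z_9
  Z_2: —
Excluding nodes already adjacent to Z_12 (Z_2, Z_7, Z_10, Z_11, Z_13), the co-parent-only contribution is {Z_3, Z_6, Z_9}.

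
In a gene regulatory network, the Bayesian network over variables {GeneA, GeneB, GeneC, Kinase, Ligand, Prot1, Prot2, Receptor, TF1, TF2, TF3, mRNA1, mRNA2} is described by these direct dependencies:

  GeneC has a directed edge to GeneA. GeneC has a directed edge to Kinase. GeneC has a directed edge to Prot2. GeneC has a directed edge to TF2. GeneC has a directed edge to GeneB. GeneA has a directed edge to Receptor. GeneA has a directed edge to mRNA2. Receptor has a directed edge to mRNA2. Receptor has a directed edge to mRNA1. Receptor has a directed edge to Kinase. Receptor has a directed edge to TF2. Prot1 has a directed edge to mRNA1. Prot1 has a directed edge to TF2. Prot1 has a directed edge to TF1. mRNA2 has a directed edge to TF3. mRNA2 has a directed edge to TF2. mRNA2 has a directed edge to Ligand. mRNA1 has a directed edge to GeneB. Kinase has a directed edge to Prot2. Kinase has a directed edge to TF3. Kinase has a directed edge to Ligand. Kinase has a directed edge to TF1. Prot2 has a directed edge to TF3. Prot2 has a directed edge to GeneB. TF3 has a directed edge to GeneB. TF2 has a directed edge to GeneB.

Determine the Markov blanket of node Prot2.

{GeneB, GeneC, Kinase, TF2, TF3, mRNA1, mRNA2}

A node's Markov blanket = Pa ∪ Ch ∪ (parents of Ch other than the node itself).
Prot2's parents: GeneC, Kinase.
Children of Prot2: GeneB, TF3.
Parents of each child, excluding Prot2:
  TF3's other parents are Kinase, mRNA2.
  GeneB also has parents GeneC, TF2, TF3, mRNA1.
Taking the union gives {GeneB, GeneC, Kinase, TF2, TF3, mRNA1, mRNA2}.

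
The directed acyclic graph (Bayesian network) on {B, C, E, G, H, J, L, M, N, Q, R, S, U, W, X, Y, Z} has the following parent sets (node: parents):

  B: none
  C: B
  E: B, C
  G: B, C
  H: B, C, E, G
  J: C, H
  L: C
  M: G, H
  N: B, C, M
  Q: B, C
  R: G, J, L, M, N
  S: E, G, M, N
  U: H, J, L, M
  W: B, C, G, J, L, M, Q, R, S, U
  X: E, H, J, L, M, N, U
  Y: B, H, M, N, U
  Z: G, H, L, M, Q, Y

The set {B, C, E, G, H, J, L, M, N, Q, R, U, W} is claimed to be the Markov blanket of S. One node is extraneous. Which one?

A node's Markov blanket = Pa ∪ Ch ∪ (parents of Ch other than the node itself).
S's parents: E, G, M, N.
S has child W.
Other parents of S's children:
  W: B, C, G, J, L, M, Q, R, U
MB(S) = {B, C, E, G, J, L, M, N, Q, R, U, W}.
H is neither a parent, child, nor co-parent of S, so it does not belong.

H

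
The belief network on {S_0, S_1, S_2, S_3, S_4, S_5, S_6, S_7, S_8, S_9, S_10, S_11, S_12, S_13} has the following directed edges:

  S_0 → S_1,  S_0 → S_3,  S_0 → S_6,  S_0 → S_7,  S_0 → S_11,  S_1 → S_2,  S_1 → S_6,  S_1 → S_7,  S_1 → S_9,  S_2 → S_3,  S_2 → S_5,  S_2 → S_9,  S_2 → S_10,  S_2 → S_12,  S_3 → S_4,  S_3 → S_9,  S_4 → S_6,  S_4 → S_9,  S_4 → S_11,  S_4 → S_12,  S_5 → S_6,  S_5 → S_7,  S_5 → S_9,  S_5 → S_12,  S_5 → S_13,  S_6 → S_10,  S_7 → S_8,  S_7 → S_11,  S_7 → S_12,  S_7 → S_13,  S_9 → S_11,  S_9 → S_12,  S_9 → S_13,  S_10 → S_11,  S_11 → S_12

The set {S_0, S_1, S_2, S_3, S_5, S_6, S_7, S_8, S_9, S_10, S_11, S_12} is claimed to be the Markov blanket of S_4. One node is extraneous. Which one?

S_4 has parent S_3.
S_4's children: S_6, S_9, S_11, S_12.
Co-parents of S_4 (other parents of its children):
  S_6's other parents are S_0, S_1, S_5.
  S_9's other parents are S_1, S_2, S_3, S_5.
  S_11's other parents are S_0, S_7, S_9, S_10.
  parents(S_12) \ {S_4} = {S_2, S_5, S_7, S_9, S_11}.
MB(S_4) = {S_0, S_1, S_2, S_3, S_5, S_6, S_7, S_9, S_10, S_11, S_12}.
S_8 is neither a parent, child, nor co-parent of S_4, so it does not belong.

S_8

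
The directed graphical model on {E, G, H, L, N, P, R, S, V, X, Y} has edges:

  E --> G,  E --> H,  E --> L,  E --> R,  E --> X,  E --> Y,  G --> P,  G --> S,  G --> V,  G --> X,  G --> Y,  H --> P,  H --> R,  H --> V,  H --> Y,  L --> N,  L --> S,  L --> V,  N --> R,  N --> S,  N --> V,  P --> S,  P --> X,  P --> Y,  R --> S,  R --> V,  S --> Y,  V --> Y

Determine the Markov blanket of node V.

{E, G, H, L, N, P, R, S, Y}

V has parents G, H, L, N, R.
Ch(V) = {Y}.
For each child, the remaining parents (spouses of V):
  Y: E, G, H, P, S
MB(V) = {E, G, H, L, N, P, R, S, Y}.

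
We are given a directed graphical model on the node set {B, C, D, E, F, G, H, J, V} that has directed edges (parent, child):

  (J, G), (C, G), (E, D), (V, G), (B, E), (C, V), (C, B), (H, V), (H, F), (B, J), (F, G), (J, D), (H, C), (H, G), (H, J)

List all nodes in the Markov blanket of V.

{C, F, G, H, J}

Recall MB(v) = parents ∪ children ∪ spouses, where spouses are the other parents of v's children.
V has child G.
Parents of V: C, H.
Parents of each child, excluding V:
  parents(G) \ {V} = {C, F, H, J}.
Union: {C, H} ∪ {G} ∪ {C, F, H, J} = {C, F, G, H, J}.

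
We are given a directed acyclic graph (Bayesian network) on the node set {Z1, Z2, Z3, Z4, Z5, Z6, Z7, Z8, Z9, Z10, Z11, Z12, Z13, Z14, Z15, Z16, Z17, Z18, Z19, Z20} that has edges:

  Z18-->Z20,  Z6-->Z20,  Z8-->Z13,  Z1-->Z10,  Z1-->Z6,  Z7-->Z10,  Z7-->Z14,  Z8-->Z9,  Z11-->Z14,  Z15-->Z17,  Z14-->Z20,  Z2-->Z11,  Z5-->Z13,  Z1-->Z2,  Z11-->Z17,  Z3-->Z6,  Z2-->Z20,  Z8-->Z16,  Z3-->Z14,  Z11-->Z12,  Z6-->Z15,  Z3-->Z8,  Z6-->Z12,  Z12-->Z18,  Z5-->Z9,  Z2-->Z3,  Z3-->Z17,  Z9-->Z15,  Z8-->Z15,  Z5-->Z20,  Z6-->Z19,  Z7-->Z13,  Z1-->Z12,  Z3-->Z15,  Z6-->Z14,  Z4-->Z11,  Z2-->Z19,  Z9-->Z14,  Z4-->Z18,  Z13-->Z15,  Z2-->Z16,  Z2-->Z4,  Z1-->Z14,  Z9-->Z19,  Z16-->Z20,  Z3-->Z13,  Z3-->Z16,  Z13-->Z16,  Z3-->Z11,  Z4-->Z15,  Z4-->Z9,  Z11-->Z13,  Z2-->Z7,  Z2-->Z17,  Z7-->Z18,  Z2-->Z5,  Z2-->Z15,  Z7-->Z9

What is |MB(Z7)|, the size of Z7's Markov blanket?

Recall MB(v) = parents ∪ children ∪ spouses, where spouses are the other parents of v's children.
Parents of Z7: Z2.
Ch(Z7) = {Z9, Z10, Z13, Z14, Z18}.
For each child, the remaining parents (spouses of Z7):
  Z9's other parents are Z4, Z5, Z8.
  parents(Z10) \ {Z7} = {Z1}.
  Z13's other parents are Z3, Z5, Z8, Z11.
  Z14 also has parents Z1, Z3, Z6, Z9, Z11.
  Z18's other parents are Z4, Z12.
MB(Z7) = {Z1, Z2, Z3, Z4, Z5, Z6, Z8, Z9, Z10, Z11, Z12, Z13, Z14, Z18}, which has 14 nodes.

14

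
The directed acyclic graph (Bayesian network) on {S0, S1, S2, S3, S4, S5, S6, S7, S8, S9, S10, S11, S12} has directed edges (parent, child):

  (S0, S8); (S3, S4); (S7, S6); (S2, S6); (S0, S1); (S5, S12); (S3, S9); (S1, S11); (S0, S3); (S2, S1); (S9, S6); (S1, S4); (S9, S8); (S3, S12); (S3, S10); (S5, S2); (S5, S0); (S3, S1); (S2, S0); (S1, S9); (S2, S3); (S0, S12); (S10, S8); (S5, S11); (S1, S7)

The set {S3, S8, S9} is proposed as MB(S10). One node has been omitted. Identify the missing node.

Pa(S10) = {S3}.
S10 has child S8.
Co-parents of S10 (other parents of its children):
  S8's other parents are S0, S9.
MB(S10) = {S0, S3, S8, S9}.
Comparing with the claimed set, S0 is missing.

S0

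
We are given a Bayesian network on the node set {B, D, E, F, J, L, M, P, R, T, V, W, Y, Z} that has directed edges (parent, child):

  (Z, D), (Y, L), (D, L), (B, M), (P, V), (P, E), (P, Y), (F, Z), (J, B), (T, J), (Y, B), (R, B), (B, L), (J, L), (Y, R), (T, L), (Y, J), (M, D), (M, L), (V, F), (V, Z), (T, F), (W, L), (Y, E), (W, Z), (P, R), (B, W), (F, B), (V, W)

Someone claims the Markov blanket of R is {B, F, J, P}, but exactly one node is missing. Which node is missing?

Y

Parents of R: P, Y.
R has child B.
For each child, the remaining parents (spouses of R):
  B also has parents F, J, Y.
MB(R) = {B, F, J, P, Y}.
Comparing with the claimed set, Y is missing.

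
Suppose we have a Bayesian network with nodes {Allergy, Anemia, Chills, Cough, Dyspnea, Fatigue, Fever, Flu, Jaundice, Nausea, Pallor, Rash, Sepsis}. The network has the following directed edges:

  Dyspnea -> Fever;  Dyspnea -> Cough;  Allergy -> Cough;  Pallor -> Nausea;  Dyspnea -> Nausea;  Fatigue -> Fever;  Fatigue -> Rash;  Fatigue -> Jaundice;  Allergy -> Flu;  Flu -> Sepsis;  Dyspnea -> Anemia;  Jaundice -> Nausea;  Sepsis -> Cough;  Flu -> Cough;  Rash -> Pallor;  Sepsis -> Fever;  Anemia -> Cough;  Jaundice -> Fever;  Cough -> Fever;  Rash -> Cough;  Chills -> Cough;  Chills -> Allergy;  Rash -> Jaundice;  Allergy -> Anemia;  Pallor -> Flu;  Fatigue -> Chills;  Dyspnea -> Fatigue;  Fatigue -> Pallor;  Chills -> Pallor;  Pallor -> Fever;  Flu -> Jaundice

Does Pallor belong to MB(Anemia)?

Recall MB(v) = parents ∪ children ∪ spouses, where spouses are the other parents of v's children.
Anemia has child Cough.
Anemia's parents: Allergy, Dyspnea.
For each child, the remaining parents (spouses of Anemia):
  Cough: Allergy, Chills, Dyspnea, Flu, Rash, Sepsis
MB(Anemia) = {Allergy, Chills, Cough, Dyspnea, Flu, Rash, Sepsis}; Pallor is not in this set.

No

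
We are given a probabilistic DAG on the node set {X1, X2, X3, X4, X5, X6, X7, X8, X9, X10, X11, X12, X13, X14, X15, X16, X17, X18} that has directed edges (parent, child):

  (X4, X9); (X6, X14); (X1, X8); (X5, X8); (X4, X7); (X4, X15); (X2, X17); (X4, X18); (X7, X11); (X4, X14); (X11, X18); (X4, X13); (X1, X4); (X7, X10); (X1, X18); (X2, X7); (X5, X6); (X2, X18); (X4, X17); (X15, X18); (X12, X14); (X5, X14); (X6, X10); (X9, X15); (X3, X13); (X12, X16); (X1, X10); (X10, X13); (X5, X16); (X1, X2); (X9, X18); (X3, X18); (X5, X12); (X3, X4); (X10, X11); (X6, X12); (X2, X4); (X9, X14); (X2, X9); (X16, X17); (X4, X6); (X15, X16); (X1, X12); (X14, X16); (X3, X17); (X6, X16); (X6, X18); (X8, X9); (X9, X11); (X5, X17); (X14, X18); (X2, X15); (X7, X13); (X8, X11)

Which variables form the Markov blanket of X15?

{X1, X2, X3, X4, X5, X6, X9, X11, X12, X14, X16, X18}

X15 has parents X2, X4, X9.
Children of X15: X16, X18.
Parents of each child, excluding X15:
  X16's other parents are X5, X6, X12, X14.
  X18 also has parents X1, X2, X3, X4, X6, X9, X11, X14.
MB(X15) = {X1, X2, X3, X4, X5, X6, X9, X11, X12, X14, X16, X18}.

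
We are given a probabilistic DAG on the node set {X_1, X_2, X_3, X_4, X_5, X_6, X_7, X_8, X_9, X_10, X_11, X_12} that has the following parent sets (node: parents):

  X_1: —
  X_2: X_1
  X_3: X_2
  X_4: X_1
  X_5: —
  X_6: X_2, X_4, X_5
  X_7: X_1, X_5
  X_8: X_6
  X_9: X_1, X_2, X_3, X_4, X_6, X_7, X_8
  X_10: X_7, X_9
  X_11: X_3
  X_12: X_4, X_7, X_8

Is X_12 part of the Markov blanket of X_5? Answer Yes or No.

X_5 has no parents.
Ch(X_5) = {X_6, X_7}.
Other parents of X_5's children:
  X_6: X_2, X_4
  X_7: X_1
MB(X_5) = {X_1, X_2, X_4, X_6, X_7}; X_12 is not in this set.

No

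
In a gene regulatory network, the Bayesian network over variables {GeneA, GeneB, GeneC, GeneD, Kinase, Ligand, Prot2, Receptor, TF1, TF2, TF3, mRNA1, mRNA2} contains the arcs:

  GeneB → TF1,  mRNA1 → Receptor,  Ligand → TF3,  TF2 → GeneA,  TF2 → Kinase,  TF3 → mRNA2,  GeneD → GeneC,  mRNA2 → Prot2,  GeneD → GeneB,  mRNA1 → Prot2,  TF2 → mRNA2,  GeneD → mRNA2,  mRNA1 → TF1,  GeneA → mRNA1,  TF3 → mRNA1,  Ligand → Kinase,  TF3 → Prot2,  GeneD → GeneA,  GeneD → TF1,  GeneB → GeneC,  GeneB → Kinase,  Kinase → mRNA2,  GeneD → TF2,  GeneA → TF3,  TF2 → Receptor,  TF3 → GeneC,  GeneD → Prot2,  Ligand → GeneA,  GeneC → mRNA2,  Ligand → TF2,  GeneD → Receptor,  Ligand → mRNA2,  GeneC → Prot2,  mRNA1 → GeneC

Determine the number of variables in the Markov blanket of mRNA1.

A node's Markov blanket = Pa ∪ Ch ∪ (parents of Ch other than the node itself).
Children of mRNA1: GeneC, Prot2, Receptor, TF1.
mRNA1 has parents GeneA, TF3.
Parents of each child, excluding mRNA1:
  Receptor: GeneD, TF2
  TF1: GeneB, GeneD
  GeneC: GeneB, GeneD, TF3
  Prot2: GeneC, GeneD, TF3, mRNA2
MB(mRNA1) = {GeneA, GeneB, GeneC, GeneD, Prot2, Receptor, TF1, TF2, TF3, mRNA2}, which has 10 nodes.

10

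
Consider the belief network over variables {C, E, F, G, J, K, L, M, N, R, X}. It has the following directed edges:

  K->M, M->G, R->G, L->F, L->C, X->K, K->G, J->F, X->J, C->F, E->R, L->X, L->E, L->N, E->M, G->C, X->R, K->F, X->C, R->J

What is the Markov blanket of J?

{C, F, K, L, R, X}

By definition, MB(J) is built from J's parents, J's children, and the co-parents of J.
Ch(J) = {F}.
Parents of J: R, X.
Other parents of J's children:
  F: C, K, L
So the Markov blanket of J is {C, F, K, L, R, X}.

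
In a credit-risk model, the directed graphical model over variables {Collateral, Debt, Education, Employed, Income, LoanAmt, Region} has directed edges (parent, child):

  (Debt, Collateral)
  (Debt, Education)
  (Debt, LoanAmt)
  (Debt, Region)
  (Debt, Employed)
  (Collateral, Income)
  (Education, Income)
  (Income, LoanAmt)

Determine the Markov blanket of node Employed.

Parents of Employed: Debt.
Employed's children: none.
With no children, Employed has no spouses; the co-parent set is empty.
Taking the union gives {Debt}.

{Debt}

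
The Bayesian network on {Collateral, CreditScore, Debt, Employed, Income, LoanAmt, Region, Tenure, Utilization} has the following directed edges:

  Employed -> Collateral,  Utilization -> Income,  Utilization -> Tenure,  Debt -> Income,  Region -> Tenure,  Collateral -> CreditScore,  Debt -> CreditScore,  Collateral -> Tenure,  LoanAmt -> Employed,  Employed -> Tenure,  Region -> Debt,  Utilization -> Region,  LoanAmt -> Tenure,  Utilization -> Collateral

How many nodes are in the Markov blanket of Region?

6

Ch(Region) = {Debt, Tenure}.
Pa(Region) = {Utilization}.
Parents of each child, excluding Region:
  Debt has no other parent.
  parents(Tenure) \ {Region} = {Collateral, Employed, LoanAmt, Utilization}.
MB(Region) = {Collateral, Debt, Employed, LoanAmt, Tenure, Utilization}, which has 6 nodes.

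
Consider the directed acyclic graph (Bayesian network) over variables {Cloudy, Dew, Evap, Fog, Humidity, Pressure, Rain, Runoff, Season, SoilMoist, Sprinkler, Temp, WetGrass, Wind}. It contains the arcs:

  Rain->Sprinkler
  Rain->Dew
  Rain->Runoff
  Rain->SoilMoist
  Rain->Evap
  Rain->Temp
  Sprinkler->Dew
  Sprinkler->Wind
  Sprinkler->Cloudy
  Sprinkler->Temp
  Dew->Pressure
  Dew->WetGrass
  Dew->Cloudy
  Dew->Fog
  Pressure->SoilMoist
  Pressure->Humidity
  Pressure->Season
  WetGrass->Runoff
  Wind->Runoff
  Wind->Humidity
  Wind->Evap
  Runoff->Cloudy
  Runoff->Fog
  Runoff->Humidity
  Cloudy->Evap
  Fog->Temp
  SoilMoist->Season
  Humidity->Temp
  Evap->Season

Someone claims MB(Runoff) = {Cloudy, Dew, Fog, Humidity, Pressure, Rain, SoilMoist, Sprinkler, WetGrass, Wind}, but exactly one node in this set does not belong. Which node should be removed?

SoilMoist

By definition, MB(Runoff) is built from Runoff's parents, Runoff's children, and the co-parents of Runoff.
Pa(Runoff) = {Rain, WetGrass, Wind}.
Children of Runoff: Cloudy, Fog, Humidity.
Parents of each child, excluding Runoff:
  Cloudy: Dew, Sprinkler
  Fog: Dew
  Humidity: Pressure, Wind
MB(Runoff) = {Cloudy, Dew, Fog, Humidity, Pressure, Rain, Sprinkler, WetGrass, Wind}.
SoilMoist is neither a parent, child, nor co-parent of Runoff, so it does not belong.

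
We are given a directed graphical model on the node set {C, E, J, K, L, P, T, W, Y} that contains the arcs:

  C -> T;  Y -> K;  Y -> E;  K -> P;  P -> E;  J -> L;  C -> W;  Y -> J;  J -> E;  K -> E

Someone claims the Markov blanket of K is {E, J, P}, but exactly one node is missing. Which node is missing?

Y

The Markov blanket of a node is its parents, its children, and the other parents of its children.
K has children E, P.
Pa(K) = {Y}.
For each child, the remaining parents (spouses of K):
  P: no additional parents.
  E's other parents are J, P, Y.
MB(K) = {E, J, P, Y}.
Comparing with the claimed set, Y is missing.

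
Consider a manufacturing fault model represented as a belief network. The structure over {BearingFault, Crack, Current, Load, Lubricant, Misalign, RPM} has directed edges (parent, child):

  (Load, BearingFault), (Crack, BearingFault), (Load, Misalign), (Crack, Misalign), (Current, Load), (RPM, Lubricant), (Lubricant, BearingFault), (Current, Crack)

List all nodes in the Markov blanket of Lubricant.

A node's Markov blanket = Pa ∪ Ch ∪ (parents of Ch other than the node itself).
Lubricant has parent RPM.
Lubricant's children: BearingFault.
For each child, the remaining parents (spouses of Lubricant):
  BearingFault's other parents are Crack, Load.
So the Markov blanket of Lubricant is {BearingFault, Crack, Load, RPM}.

{BearingFault, Crack, Load, RPM}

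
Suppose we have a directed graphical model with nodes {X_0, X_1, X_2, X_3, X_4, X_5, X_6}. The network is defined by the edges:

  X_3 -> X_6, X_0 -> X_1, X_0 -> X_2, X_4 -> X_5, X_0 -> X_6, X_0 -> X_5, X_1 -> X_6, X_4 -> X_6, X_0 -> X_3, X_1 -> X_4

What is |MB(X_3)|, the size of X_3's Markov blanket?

4

The Markov blanket of a node is its parents, its children, and the other parents of its children.
X_3 has parent X_0.
X_3's children: X_6.
For each child, the remaining parents (spouses of X_3):
  X_6's other parents are X_0, X_1, X_4.
MB(X_3) = {X_0, X_1, X_4, X_6}, which has 4 nodes.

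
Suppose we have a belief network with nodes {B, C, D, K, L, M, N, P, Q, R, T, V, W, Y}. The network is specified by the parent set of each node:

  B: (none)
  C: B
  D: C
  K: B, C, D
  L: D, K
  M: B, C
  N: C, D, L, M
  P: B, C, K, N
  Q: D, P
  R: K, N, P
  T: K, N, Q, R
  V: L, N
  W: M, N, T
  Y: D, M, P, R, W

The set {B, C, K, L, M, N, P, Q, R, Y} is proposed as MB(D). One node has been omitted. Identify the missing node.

D's children: K, L, N, Q, Y.
D's parents: C.
Other parents of D's children:
  K: B, C
  L: K
  N: C, L, M
  Q: P
  Y: M, P, R, W
MB(D) = {B, C, K, L, M, N, P, Q, R, W, Y}.
Comparing with the claimed set, W is missing.

W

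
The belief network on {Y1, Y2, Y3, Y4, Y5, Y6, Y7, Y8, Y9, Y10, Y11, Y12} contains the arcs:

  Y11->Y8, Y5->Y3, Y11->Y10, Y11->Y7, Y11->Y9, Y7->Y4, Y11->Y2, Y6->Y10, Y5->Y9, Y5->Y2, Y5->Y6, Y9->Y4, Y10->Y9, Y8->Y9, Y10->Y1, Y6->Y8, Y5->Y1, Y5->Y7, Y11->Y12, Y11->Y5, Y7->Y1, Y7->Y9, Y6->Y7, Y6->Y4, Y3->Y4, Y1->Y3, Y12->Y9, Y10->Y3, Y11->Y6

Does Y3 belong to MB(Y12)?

No

A node's Markov blanket = Pa ∪ Ch ∪ (parents of Ch other than the node itself).
Y12 has child Y9.
Pa(Y12) = {Y11}.
Other parents of Y12's children:
  Y9 also has parents Y5, Y7, Y8, Y10, Y11.
MB(Y12) = {Y5, Y7, Y8, Y9, Y10, Y11}; Y3 is not in this set.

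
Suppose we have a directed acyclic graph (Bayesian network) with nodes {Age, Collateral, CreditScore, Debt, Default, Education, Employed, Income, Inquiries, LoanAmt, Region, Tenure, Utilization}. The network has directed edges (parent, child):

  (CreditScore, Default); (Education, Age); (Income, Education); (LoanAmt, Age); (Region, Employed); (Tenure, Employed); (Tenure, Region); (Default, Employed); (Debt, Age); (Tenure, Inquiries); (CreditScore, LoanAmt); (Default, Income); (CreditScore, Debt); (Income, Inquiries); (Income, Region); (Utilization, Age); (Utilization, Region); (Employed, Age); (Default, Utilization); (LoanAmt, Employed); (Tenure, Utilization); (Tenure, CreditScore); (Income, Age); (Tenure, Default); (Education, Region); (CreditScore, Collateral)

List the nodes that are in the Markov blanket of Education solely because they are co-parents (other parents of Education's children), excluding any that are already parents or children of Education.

Children of Education: Age, Region.
  Region's other parents are Income, Tenure, Utilization.
  parents(Age) \ {Education} = {Debt, Employed, Income, LoanAmt, Utilization}.
Excluding nodes already adjacent to Education (Age, Income, Region), the co-parent-only contribution is {Debt, Employed, LoanAmt, Tenure, Utilization}.

{Debt, Employed, LoanAmt, Tenure, Utilization}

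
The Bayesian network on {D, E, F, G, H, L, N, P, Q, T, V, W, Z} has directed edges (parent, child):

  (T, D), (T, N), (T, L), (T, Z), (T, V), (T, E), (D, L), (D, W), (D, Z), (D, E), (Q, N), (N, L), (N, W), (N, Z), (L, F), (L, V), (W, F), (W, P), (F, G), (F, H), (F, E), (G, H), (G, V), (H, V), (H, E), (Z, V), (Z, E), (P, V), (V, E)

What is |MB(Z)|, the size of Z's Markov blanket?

10

A node's Markov blanket = Pa ∪ Ch ∪ (parents of Ch other than the node itself).
Pa(Z) = {D, N, T}.
Z's children: E, V.
Co-parents of Z (other parents of its children):
  V: G, H, L, P, T
  E: D, F, H, T, V
MB(Z) = {D, E, F, G, H, L, N, P, T, V}, which has 10 nodes.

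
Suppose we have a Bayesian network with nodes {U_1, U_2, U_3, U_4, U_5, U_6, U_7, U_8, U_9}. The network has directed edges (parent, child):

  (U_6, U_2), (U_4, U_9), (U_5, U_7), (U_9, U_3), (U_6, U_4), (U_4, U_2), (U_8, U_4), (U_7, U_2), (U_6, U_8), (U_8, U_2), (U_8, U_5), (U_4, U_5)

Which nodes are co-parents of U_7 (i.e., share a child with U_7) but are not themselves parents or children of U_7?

{U_4, U_6, U_8}

Children of U_7: U_2.
  U_2: U_4, U_6, U_8
Excluding nodes already adjacent to U_7 (U_2, U_5), the co-parent-only contribution is {U_4, U_6, U_8}.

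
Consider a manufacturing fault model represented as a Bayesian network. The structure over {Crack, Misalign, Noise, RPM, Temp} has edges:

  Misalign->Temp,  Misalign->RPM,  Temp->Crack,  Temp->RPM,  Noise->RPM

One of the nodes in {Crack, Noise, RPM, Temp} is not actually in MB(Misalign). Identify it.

The Markov blanket of a node is its parents, its children, and the other parents of its children.
Parents of Misalign: none.
Misalign has children RPM, Temp.
Parents of each child, excluding Misalign:
  Temp: no additional parents.
  parents(RPM) \ {Misalign} = {Noise, Temp}.
MB(Misalign) = {Noise, RPM, Temp}.
Crack is neither a parent, child, nor co-parent of Misalign, so it does not belong.

Crack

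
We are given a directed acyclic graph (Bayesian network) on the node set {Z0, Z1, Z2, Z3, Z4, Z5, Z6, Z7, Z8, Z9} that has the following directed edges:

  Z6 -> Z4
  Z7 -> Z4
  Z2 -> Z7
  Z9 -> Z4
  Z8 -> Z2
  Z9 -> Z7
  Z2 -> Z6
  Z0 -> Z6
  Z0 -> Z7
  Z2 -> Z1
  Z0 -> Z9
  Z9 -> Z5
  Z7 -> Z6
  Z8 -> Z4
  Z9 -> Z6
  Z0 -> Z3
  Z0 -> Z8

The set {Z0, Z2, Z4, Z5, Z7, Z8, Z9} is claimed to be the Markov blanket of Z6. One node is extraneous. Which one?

Z5

Pa(Z6) = {Z0, Z2, Z7, Z9}.
Z6's children: Z4.
Parents of each child, excluding Z6:
  Z4: Z7, Z8, Z9
MB(Z6) = {Z0, Z2, Z4, Z7, Z8, Z9}.
Z5 is neither a parent, child, nor co-parent of Z6, so it does not belong.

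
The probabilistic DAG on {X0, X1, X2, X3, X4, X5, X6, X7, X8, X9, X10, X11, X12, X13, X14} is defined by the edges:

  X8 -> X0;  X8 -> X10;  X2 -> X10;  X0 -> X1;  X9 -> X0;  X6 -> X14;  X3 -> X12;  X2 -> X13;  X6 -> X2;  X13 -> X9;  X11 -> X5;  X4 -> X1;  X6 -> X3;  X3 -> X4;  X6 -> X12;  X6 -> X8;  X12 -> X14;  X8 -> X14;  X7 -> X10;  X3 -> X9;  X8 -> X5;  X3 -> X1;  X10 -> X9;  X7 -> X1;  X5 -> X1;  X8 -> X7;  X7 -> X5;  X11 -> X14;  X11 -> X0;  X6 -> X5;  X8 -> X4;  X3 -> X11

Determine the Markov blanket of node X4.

{X0, X1, X3, X5, X7, X8}

By definition, MB(X4) is built from X4's parents, X4's children, and the co-parents of X4.
Pa(X4) = {X3, X8}.
X4's children: X1.
For each child, the remaining parents (spouses of X4):
  X1's other parents are X0, X3, X5, X7.
Union: {X3, X8} ∪ {X1} ∪ {X0, X3, X5, X7} = {X0, X1, X3, X5, X7, X8}.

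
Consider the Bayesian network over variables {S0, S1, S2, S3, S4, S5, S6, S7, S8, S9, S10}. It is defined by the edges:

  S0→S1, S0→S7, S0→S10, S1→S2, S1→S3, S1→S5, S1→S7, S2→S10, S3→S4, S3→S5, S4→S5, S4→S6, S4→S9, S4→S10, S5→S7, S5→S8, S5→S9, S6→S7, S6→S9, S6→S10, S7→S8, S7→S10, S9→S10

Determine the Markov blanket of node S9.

S9's children: S10.
S9 has parents S4, S5, S6.
Parents of each child, excluding S9:
  S10: S0, S2, S4, S6, S7
MB(S9) = {S0, S2, S4, S5, S6, S7, S10}.

{S0, S2, S4, S5, S6, S7, S10}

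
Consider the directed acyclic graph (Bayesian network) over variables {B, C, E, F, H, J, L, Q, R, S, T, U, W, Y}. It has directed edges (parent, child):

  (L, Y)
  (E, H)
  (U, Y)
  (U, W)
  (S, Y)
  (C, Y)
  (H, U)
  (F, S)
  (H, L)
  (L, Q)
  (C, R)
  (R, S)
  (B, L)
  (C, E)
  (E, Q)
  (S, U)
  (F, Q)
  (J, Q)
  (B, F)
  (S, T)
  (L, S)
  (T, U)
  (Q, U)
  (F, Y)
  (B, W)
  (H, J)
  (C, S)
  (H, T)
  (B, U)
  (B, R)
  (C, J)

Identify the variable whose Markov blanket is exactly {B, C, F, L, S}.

R

The target node must have every member of {B, C, F, L, S} as a parent, child, or co-parent, and no others.
Parents of R: B, C; children: S; co-parents: C, F, L.
These exactly cover the given set, so the node is R.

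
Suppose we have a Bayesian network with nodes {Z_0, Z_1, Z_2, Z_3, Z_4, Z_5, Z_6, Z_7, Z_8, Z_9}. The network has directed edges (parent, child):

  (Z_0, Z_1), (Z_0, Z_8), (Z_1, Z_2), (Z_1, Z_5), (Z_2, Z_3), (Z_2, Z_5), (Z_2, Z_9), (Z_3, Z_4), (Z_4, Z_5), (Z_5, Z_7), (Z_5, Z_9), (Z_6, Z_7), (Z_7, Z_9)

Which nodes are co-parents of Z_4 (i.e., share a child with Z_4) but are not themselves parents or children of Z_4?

Children of Z_4: Z_5.
  Z_5: Z_1, Z_2
Excluding nodes already adjacent to Z_4 (Z_3, Z_5), the co-parent-only contribution is {Z_1, Z_2}.

{Z_1, Z_2}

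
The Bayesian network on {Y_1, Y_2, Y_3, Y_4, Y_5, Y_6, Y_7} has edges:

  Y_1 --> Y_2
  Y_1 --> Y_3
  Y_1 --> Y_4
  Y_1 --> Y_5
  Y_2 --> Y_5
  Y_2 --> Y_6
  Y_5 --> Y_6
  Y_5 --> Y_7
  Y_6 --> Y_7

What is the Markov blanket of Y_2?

Y_2's parents: Y_1.
Y_2 has children Y_5, Y_6.
For each child, the remaining parents (spouses of Y_2):
  parents(Y_5) \ {Y_2} = {Y_1}.
  Y_6 also has parent Y_5.
So the Markov blanket of Y_2 is {Y_1, Y_5, Y_6}.

{Y_1, Y_5, Y_6}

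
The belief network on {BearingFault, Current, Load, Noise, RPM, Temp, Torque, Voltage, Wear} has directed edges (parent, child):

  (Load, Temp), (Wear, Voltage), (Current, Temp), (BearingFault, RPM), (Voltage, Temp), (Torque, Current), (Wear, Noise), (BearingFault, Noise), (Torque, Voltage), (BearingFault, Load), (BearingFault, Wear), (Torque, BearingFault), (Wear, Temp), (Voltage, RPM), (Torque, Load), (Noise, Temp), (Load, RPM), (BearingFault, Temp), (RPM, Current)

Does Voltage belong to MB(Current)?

Yes

Voltage is a co-parent of Current: both are parents of Temp.
So Voltage ∈ MB(Current).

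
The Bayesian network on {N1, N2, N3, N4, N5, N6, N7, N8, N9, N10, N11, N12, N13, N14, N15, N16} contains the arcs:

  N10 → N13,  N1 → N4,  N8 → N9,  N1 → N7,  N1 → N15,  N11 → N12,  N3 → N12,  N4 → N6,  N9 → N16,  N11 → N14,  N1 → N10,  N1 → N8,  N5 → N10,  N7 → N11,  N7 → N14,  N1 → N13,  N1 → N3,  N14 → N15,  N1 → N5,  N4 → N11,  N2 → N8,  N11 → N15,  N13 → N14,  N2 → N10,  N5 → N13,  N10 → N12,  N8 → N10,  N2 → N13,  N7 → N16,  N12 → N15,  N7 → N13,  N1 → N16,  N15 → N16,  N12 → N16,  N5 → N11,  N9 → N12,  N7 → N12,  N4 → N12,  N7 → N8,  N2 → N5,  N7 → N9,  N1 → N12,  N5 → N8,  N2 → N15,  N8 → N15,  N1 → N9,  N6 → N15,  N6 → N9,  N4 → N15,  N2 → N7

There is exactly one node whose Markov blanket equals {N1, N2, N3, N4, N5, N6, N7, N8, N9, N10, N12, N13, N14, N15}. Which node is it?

N11

The target node must have every member of {N1, N2, N3, N4, N5, N6, N7, N8, N9, N10, N12, N13, N14, N15} as a parent, child, or co-parent, and no others.
Parents of N11: N4, N5, N7; children: N12, N14, N15; co-parents: N1, N2, N3, N4, N6, N7, N8, N9, N10, N12, N13, N14.
These exactly cover the given set, so the node is N11.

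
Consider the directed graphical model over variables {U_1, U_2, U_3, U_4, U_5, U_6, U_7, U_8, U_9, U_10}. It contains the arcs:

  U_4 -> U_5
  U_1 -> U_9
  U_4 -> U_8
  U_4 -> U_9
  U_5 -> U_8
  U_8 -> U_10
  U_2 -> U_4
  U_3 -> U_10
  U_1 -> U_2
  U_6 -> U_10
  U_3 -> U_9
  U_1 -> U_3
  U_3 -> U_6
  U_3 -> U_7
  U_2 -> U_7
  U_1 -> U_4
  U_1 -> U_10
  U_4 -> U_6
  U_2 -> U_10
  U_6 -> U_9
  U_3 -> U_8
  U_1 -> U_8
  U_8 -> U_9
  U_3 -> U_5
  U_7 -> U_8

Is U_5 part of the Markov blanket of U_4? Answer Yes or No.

U_5 is a child of U_4.
So U_5 ∈ MB(U_4).

Yes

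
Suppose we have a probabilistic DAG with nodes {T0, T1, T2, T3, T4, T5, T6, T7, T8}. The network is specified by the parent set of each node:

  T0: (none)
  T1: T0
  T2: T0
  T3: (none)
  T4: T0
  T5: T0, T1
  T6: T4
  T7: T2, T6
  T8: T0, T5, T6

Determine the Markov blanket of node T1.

T1's parents: T0.
Children of T1: T5.
Co-parents of T1 (other parents of its children):
  T5: T0
MB(T1) = {T0, T5}.

{T0, T5}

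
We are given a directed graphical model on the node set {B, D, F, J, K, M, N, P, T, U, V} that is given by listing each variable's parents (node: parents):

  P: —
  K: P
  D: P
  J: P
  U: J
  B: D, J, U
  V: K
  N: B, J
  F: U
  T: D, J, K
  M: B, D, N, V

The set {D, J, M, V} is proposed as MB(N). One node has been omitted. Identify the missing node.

B

Recall MB(v) = parents ∪ children ∪ spouses, where spouses are the other parents of v's children.
N has parents B, J.
Children of N: M.
For each child, the remaining parents (spouses of N):
  M: B, D, V
MB(N) = {B, D, J, M, V}.
Comparing with the claimed set, B is missing.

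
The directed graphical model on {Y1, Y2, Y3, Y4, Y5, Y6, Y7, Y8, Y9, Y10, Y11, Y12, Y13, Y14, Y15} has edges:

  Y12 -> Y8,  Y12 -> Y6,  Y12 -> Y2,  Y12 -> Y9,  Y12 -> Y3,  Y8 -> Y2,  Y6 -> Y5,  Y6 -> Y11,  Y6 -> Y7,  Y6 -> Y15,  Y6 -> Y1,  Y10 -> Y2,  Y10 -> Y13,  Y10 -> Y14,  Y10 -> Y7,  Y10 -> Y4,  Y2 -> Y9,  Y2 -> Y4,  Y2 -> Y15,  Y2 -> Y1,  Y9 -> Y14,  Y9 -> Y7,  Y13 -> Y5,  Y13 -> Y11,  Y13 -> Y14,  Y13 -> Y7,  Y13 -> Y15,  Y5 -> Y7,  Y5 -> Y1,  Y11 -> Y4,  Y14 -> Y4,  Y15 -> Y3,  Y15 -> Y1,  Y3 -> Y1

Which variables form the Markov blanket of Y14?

The Markov blanket of a node is its parents, its children, and the other parents of its children.
Parents of Y14: Y9, Y10, Y13.
Children of Y14: Y4.
Co-parents of Y14 (other parents of its children):
  Y4's other parents are Y2, Y10, Y11.
MB(Y14) = {Y2, Y4, Y9, Y10, Y11, Y13}.

{Y2, Y4, Y9, Y10, Y11, Y13}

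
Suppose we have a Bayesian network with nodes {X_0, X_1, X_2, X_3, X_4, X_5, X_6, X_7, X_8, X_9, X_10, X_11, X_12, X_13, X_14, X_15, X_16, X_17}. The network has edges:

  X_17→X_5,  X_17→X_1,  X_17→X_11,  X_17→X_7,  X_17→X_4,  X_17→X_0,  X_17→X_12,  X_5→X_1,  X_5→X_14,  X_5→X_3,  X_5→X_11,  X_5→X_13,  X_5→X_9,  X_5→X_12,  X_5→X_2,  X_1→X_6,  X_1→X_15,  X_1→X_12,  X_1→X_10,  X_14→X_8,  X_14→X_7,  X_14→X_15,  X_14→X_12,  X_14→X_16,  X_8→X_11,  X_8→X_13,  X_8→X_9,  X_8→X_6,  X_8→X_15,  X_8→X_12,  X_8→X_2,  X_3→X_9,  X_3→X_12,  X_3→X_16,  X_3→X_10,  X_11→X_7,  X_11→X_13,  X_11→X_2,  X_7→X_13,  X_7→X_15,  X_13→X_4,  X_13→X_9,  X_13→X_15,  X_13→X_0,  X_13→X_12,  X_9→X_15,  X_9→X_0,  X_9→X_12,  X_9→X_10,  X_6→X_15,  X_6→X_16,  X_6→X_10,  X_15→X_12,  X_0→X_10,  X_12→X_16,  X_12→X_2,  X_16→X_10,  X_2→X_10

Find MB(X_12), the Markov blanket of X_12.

{X_1, X_2, X_3, X_5, X_6, X_8, X_9, X_11, X_13, X_14, X_15, X_16, X_17}

Pa(X_12) = {X_1, X_3, X_5, X_8, X_9, X_13, X_14, X_15, X_17}.
X_12's children: X_2, X_16.
Other parents of X_12's children:
  X_16: X_3, X_6, X_14
  X_2: X_5, X_8, X_11
Taking the union gives {X_1, X_2, X_3, X_5, X_6, X_8, X_9, X_11, X_13, X_14, X_15, X_16, X_17}.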